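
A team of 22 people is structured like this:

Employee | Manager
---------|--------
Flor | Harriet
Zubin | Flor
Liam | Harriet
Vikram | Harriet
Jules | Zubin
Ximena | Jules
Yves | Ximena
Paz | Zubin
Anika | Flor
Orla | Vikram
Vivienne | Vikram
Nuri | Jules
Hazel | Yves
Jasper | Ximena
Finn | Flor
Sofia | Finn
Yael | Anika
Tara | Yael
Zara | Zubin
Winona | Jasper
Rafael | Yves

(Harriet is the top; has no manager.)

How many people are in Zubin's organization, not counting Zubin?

10

Zubin directly manages Jules, Paz, Zara. Under Jules: Nuri, Ximena, Jasper, Winona, Yves, Rafael, Hazel (7). Paz has no reports. Zara has no reports. So Zubin's organization is 3 direct reports plus everyone under them: 8 + 1 + 1 = 10.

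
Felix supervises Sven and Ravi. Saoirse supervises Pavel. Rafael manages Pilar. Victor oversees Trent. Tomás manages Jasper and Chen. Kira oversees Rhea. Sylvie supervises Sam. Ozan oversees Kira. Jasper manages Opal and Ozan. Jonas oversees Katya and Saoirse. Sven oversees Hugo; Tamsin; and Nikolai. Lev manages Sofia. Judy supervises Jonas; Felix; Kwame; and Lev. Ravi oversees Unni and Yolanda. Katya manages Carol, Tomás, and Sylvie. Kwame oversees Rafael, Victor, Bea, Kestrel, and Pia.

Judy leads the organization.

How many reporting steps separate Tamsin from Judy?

3

Chain from Tamsin up to Judy: Tamsin → Sven → Felix → Judy. That is 3 steps up, so Tamsin is 3 levels below Judy.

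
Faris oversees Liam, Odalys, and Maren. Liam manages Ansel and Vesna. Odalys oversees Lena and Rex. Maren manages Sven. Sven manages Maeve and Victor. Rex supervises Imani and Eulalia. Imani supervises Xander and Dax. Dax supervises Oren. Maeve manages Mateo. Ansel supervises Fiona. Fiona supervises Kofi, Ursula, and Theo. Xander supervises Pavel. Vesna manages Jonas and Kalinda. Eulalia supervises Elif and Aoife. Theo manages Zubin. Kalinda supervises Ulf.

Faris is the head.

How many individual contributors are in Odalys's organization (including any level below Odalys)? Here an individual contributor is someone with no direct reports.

5

The people in Odalys's organization with no one reporting to them are Lena, Aoife, Elif, Pavel, Oren. That is 5.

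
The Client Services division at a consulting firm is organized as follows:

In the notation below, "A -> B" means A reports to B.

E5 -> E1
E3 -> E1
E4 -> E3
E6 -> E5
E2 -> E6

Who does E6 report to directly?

E6 reports directly to E5.

E5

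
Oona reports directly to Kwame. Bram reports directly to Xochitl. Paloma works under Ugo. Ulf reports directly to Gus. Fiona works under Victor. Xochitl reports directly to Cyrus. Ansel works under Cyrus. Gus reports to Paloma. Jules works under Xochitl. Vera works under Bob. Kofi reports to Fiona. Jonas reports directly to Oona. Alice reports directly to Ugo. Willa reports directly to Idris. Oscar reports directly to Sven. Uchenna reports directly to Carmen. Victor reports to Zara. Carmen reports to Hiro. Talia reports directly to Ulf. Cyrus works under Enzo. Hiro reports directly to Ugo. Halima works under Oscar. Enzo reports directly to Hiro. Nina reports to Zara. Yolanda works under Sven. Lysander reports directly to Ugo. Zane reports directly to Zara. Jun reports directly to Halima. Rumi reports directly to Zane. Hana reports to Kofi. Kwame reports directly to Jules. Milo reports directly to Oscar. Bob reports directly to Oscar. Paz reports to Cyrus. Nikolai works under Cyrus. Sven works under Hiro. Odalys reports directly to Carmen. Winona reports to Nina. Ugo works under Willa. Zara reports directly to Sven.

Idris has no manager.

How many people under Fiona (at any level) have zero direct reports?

The only person in Fiona's organization with no one reporting to them is Hana. That is 1.

1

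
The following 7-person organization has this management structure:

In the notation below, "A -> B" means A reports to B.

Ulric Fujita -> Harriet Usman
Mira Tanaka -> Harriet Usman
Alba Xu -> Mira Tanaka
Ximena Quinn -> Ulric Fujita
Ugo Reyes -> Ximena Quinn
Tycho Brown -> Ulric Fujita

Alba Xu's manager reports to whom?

Harriet Usman

Alba Xu reports to Mira Tanaka, and Mira Tanaka reports to Harriet Usman. So Alba Xu's skip-level manager is Harriet Usman.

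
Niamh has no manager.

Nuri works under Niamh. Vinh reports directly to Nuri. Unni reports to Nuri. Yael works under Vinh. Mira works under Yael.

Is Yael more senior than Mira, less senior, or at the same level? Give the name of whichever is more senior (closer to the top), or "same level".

Yael

Yael is 3 levels below Niamh; Mira is 4. Yael is higher.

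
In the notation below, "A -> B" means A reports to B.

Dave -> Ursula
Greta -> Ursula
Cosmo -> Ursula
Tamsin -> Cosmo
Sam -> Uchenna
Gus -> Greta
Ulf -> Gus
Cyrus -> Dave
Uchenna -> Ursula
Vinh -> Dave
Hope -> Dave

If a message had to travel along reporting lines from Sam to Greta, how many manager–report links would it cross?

Sam is 2 levels below Ursula, and Greta is 1 level below Ursula (their lowest common manager). The shortest path runs up from Sam to Ursula and back down to Greta: 2 + 1 = 3 links.

3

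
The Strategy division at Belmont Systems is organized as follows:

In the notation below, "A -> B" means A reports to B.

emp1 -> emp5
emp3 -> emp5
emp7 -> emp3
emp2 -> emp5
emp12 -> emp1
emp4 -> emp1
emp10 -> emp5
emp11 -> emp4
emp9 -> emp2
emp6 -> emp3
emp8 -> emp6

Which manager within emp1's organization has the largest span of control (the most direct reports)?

emp1

Direct-report counts within emp1's organization: emp1 has 2; emp4 has 1. The largest is 2, held by emp1.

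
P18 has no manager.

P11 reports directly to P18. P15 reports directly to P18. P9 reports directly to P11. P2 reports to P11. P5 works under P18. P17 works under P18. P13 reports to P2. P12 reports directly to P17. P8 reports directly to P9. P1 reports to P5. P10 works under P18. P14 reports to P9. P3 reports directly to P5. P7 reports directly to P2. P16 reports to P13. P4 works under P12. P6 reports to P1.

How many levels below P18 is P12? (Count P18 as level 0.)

2

Chain from P12 up to P18: P12 → P17 → P18. That is 2 steps up, so P12 is 2 levels below P18.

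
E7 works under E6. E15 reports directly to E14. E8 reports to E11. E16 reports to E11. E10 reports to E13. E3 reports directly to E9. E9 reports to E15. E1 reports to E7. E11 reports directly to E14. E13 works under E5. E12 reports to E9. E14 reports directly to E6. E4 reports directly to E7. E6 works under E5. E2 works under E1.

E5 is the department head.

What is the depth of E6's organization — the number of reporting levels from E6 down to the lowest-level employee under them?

4

The longest chain under E6 runs E6 → E14 → E15 → E9 → E3, which is 4 levels below E6.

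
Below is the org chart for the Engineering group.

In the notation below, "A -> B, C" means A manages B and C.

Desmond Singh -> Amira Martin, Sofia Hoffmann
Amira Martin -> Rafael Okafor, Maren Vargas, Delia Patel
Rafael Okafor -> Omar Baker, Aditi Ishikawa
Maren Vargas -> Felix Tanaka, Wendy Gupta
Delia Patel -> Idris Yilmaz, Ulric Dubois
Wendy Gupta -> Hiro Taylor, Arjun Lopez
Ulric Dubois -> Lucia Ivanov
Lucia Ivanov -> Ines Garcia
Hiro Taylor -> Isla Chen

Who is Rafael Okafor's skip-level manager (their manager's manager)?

Rafael Okafor reports to Amira Martin, and Amira Martin reports to Desmond Singh. So Rafael Okafor's skip-level manager is Desmond Singh.

Desmond Singh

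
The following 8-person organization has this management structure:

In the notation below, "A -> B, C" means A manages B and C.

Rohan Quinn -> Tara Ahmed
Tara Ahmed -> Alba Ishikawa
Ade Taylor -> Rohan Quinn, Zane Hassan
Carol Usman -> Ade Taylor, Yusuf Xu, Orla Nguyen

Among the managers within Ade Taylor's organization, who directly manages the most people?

Ade Taylor

Direct-report counts within Ade Taylor's organization: Ade Taylor has 2; Rohan Quinn has 1; Tara Ahmed has 1. The largest is 2, held by Ade Taylor.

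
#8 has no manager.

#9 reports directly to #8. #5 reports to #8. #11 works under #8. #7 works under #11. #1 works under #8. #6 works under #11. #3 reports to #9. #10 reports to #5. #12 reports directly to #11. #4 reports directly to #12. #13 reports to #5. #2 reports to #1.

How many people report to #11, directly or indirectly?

4

#11 directly manages #7, #6, #12. #7 has no reports. #6 has no reports. Under #12: #4 (1). So #11's organization is 3 direct reports plus everyone under them: 1 + 1 + 2 = 4.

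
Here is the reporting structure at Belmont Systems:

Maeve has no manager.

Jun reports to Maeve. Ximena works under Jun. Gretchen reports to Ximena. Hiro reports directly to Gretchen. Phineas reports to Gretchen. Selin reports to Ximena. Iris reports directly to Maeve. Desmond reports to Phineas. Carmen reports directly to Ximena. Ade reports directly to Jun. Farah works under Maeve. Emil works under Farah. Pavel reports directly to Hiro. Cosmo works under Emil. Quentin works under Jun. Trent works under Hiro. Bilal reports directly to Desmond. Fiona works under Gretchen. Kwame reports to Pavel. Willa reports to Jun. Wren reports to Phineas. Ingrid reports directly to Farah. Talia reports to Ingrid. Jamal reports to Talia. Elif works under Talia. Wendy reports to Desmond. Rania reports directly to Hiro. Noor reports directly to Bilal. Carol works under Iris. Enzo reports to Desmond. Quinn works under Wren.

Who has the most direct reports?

Direct-report counts: Maeve has 3; Farah has 2; Ingrid has 1; Talia has 2; Emil has 1; Iris has 1; Jun has 4; Ximena has 3; Gretchen has 3; Phineas has 2; Wren has 1; Desmond has 3; Bilal has 1; Hiro has 3; Pavel has 1. The largest is 4, held by Jun.

Jun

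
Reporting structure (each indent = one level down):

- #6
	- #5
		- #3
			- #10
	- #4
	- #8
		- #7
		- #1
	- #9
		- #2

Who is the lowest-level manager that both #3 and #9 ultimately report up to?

#3's chain of managers is #5, #6. #9's chain of managers is #6. The first manager that appears in both chains is #6.

#6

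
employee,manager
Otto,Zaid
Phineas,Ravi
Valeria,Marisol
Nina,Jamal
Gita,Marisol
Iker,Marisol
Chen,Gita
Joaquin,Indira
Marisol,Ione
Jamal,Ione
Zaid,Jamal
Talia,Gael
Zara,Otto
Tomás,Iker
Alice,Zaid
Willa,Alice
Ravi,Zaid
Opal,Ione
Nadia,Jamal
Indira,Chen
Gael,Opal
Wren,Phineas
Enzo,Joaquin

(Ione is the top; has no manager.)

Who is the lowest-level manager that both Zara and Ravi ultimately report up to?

Zara's chain of managers is Otto, Zaid, Jamal, Ione. Ravi's chain of managers is Zaid, Jamal, Ione. The first manager that appears in both chains is Zaid.

Zaid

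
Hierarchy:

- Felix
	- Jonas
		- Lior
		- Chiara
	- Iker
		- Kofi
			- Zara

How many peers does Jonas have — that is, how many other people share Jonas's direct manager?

1

Jonas reports to Felix. Felix's other direct reports are Iker — 1 peer.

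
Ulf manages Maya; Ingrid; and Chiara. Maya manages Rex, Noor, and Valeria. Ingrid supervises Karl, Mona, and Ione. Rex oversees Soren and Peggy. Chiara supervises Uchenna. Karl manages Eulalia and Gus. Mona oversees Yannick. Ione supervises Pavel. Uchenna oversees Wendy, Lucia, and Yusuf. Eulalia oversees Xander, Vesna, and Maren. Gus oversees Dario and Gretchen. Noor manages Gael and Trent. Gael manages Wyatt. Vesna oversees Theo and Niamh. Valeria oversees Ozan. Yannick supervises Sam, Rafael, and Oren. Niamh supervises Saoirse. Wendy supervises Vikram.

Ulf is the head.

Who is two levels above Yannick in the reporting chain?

Yannick reports to Mona, and Mona reports to Ingrid. So Yannick's skip-level manager is Ingrid.

Ingrid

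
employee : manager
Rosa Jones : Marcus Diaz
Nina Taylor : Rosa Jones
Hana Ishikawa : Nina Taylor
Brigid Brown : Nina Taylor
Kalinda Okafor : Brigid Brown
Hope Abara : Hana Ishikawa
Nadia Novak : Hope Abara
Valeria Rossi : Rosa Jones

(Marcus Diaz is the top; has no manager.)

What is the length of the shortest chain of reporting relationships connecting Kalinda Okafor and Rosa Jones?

Kalinda Okafor is in Rosa Jones's organization: the chain from Kalinda Okafor up to Rosa Jones is Kalinda Okafor → Brigid Brown → Nina Taylor → Rosa Jones, which is 3 links.

3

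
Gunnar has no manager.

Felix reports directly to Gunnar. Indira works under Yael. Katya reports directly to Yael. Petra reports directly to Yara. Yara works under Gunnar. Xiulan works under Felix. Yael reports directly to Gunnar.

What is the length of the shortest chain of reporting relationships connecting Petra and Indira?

4

Petra is 2 levels below Gunnar, and Indira is 2 levels below Gunnar (their lowest common manager). The shortest path runs up from Petra to Gunnar and back down to Indira: 2 + 2 = 4 links.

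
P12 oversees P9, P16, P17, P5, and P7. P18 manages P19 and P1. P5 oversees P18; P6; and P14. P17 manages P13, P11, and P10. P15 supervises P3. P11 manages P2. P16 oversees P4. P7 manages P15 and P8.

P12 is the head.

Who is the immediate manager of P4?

P16

P4 reports directly to P16.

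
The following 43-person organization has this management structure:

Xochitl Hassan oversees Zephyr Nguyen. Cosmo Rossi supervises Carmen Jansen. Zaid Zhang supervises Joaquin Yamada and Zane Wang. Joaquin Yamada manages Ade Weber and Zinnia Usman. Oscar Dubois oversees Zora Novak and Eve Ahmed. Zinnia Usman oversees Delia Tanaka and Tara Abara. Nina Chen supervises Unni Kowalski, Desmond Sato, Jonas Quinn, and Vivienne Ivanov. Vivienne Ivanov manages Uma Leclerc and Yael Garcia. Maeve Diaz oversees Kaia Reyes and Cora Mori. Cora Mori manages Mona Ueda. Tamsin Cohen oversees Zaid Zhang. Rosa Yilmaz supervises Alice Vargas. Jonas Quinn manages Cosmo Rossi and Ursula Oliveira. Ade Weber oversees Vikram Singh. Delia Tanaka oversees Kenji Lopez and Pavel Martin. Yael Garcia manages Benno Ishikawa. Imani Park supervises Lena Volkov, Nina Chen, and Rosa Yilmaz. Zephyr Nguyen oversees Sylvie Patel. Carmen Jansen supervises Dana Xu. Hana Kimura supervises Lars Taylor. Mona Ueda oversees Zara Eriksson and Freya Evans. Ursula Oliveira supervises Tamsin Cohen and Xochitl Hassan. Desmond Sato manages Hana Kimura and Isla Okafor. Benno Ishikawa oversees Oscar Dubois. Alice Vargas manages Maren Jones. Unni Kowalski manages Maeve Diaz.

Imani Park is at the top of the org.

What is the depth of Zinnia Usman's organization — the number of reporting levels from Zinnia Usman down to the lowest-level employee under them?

The longest chain under Zinnia Usman runs Zinnia Usman → Delia Tanaka → Kenji Lopez, which is 2 levels below Zinnia Usman.

2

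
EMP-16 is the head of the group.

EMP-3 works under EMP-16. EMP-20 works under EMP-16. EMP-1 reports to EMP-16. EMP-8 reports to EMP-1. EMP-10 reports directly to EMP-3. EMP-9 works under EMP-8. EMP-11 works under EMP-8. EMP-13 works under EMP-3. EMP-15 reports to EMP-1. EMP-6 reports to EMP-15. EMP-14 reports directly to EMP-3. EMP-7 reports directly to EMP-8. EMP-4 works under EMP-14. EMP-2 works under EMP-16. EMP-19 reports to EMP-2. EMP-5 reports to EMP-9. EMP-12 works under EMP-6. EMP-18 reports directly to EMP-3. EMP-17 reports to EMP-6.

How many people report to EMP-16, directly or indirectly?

19

EMP-16 directly manages EMP-3, EMP-20, EMP-1, EMP-2. Under EMP-3: EMP-18, EMP-14, EMP-4, EMP-13, EMP-10 (5). EMP-20 has no reports. Under EMP-1: EMP-15, EMP-6, EMP-17, EMP-12, EMP-8, EMP-7, EMP-11, EMP-9, EMP-5 (9). Under EMP-2: EMP-19 (1). So EMP-16's organization is 4 direct reports plus everyone under them: 6 + 1 + 10 + 2 = 19.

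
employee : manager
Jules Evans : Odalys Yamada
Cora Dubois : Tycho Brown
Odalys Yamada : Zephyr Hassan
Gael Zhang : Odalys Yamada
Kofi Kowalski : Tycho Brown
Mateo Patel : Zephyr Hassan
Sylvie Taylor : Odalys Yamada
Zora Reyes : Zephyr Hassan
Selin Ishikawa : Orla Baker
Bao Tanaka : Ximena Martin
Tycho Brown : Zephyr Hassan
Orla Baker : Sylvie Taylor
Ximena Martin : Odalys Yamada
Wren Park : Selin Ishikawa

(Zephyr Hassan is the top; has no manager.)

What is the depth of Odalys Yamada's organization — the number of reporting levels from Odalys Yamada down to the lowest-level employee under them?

The longest chain under Odalys Yamada runs Odalys Yamada → Sylvie Taylor → Orla Baker → Selin Ishikawa → Wren Park, which is 4 levels below Odalys Yamada.

4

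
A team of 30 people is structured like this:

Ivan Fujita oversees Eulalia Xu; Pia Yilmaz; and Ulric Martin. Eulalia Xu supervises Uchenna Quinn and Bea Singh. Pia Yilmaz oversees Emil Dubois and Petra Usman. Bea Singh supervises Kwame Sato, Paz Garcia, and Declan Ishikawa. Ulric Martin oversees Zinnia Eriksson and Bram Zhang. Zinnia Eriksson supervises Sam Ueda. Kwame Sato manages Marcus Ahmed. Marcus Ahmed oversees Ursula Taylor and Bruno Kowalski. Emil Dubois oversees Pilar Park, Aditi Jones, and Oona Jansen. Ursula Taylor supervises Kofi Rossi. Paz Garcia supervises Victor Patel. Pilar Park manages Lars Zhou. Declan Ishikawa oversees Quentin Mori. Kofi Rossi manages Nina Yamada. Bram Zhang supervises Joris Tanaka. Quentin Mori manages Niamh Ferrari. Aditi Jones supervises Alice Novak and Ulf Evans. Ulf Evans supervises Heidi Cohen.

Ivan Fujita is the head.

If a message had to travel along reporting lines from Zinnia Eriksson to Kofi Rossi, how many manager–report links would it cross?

Zinnia Eriksson is 2 levels below Ivan Fujita, and Kofi Rossi is 6 levels below Ivan Fujita (their lowest common manager). The shortest path runs up from Zinnia Eriksson to Ivan Fujita and back down to Kofi Rossi: 2 + 6 = 8 links.

8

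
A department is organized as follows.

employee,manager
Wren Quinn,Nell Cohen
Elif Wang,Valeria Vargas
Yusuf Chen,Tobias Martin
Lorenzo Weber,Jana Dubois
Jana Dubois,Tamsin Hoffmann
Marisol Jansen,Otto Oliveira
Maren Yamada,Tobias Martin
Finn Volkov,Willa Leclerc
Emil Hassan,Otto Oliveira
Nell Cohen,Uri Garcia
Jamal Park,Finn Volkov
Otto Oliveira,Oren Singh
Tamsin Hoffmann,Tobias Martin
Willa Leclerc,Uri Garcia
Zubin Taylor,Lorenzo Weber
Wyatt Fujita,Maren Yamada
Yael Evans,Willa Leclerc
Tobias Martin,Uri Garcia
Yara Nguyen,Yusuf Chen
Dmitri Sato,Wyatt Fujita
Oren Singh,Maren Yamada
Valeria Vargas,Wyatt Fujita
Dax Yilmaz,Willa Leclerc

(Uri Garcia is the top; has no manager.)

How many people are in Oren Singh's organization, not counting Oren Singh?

3

Oren Singh directly manages Otto Oliveira. Under Otto Oliveira: Marisol Jansen, Emil Hassan (2). That's 3 in total.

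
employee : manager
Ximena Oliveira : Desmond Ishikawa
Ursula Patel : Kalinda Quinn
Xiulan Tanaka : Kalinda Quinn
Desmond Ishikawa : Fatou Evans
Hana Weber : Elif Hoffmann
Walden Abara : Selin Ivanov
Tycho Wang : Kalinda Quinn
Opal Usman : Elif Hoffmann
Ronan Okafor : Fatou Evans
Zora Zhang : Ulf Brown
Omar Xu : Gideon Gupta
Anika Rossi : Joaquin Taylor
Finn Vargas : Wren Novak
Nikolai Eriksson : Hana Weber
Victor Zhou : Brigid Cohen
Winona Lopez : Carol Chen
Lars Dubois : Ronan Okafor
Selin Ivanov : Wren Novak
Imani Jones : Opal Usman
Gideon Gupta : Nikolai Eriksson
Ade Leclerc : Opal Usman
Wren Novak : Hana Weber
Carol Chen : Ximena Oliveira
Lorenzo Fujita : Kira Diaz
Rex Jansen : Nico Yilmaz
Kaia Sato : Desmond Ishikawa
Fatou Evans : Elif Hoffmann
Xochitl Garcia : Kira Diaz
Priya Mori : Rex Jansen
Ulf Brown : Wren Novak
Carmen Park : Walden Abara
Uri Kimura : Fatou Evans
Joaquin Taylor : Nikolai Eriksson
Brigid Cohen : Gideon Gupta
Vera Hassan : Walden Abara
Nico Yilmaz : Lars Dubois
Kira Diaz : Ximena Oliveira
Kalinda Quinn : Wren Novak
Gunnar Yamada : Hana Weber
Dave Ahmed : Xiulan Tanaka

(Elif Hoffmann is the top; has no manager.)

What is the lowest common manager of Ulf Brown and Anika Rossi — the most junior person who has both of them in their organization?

Ulf Brown's chain of managers is Wren Novak, Hana Weber, Elif Hoffmann. Anika Rossi's chain of managers is Joaquin Taylor, Nikolai Eriksson, Hana Weber, Elif Hoffmann. The first manager that appears in both chains is Hana Weber.

Hana Weber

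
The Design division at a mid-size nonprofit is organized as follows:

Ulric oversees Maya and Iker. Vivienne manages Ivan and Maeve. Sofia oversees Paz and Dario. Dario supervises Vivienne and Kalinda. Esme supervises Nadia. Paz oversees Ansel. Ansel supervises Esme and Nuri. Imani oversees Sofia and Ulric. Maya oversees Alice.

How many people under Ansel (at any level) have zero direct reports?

The people in Ansel's organization with no one reporting to them are Nuri, Nadia. That is 2.

2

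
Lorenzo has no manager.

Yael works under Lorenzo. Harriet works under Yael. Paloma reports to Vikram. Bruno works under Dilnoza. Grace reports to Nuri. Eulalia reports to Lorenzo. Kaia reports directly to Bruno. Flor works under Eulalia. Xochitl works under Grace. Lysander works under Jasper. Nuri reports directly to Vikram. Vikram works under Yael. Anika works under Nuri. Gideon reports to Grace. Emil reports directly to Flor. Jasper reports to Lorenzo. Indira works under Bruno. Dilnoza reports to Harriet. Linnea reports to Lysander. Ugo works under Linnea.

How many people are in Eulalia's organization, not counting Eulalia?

2

Eulalia directly manages Flor. Under Flor: Emil (1). That's 2 in total.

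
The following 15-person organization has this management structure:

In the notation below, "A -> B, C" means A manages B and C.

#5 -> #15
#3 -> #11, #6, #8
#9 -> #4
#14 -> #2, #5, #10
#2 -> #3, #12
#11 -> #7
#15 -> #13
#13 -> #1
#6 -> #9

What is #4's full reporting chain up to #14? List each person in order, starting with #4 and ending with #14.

#4 -> #9 -> #6 -> #3 -> #2 -> #14

#4 reports to #9. #9 reports to #6. #6 reports to #3. #3 reports to #2. #2 reports to #14. #14 is at the top.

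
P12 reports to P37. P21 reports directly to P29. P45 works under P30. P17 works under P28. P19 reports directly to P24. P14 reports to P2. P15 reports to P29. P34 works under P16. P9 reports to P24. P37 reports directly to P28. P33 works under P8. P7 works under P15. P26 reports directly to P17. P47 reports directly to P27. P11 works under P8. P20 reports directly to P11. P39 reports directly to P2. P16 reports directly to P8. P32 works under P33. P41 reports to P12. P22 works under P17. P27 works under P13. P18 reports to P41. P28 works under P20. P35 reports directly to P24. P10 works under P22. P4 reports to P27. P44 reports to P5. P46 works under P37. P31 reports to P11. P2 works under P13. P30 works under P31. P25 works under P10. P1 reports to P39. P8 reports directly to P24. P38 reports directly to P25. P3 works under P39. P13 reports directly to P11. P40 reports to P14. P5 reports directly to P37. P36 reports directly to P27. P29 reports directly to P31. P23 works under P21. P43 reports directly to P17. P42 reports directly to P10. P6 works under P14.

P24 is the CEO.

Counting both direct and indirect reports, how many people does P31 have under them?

7

P31 directly manages P30, P29. Under P30: P45 (1). Under P29: P21, P23, P15, P7 (4). So P31's organization is 2 direct reports plus everyone under them: 2 + 5 = 7.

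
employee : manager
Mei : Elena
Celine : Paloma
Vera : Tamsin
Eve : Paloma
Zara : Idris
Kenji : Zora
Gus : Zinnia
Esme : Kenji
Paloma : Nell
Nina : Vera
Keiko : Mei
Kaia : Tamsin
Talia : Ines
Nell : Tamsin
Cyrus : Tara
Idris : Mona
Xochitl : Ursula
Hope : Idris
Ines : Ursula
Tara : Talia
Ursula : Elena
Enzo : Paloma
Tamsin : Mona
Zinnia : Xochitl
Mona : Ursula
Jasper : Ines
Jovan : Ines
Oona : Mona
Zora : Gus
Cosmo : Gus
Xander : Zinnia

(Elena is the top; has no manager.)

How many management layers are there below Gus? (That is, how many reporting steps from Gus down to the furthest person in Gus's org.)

The longest chain under Gus runs Gus → Zora → Kenji → Esme, which is 3 levels below Gus.

3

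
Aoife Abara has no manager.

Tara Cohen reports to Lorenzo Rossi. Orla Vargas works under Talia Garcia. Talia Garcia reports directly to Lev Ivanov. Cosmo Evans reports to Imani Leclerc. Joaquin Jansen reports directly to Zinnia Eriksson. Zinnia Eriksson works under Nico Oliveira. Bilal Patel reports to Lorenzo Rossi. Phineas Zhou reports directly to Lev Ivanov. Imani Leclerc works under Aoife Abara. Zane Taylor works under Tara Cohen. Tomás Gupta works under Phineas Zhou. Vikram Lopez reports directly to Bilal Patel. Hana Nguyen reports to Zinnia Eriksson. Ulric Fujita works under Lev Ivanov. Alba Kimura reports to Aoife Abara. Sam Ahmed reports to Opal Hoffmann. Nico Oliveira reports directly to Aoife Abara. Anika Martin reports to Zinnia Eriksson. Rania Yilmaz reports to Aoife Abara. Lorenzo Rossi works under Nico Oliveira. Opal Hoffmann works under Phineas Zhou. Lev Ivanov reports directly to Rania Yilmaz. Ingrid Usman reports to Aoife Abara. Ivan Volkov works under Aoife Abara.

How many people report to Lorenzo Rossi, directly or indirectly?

4

Lorenzo Rossi directly manages Tara Cohen, Bilal Patel. Under Tara Cohen: Zane Taylor (1). Under Bilal Patel: Vikram Lopez (1). So Lorenzo Rossi's organization is 2 direct reports plus everyone under them: 2 + 2 = 4.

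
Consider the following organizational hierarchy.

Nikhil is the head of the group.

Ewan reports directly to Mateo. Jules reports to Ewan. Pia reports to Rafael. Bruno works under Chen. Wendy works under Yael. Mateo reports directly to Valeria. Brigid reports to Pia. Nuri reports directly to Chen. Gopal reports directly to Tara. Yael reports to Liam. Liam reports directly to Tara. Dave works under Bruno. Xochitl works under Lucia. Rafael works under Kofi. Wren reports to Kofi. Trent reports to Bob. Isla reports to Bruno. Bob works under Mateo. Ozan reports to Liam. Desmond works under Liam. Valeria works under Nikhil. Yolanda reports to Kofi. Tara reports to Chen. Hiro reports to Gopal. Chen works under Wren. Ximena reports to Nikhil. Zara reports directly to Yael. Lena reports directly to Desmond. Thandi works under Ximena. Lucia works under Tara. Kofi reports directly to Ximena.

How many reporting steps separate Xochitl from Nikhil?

7

Chain from Xochitl up to Nikhil: Xochitl → Lucia → Tara → Chen → Wren → Kofi → Ximena → Nikhil. That is 7 steps up, so Xochitl is 7 levels below Nikhil.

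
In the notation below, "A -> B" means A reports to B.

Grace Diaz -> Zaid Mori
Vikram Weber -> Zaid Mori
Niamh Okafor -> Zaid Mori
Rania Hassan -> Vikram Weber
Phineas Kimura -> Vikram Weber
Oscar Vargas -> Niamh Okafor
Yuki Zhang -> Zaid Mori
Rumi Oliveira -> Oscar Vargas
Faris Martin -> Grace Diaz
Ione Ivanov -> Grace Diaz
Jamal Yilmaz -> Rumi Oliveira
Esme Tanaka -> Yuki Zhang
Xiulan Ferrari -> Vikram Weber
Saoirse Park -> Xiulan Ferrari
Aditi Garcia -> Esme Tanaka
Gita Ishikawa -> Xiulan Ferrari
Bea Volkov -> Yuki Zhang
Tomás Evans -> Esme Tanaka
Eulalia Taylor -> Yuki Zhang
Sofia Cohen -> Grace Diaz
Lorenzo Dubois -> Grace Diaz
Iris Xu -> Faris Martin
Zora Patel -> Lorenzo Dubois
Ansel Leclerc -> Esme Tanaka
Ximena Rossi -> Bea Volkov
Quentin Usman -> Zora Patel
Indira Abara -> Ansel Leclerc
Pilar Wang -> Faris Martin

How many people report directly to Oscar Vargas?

1

Oscar Vargas directly manages Rumi Oliveira. That is 1 direct report.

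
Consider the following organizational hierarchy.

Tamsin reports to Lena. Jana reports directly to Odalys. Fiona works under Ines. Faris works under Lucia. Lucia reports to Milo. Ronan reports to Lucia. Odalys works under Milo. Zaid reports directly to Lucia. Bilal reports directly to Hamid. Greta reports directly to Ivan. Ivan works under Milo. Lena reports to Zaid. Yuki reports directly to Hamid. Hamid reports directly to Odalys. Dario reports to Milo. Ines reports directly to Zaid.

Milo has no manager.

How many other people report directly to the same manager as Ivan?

3

Ivan reports to Milo. Milo's other direct reports are Lucia, Odalys, Dario — 3 peers.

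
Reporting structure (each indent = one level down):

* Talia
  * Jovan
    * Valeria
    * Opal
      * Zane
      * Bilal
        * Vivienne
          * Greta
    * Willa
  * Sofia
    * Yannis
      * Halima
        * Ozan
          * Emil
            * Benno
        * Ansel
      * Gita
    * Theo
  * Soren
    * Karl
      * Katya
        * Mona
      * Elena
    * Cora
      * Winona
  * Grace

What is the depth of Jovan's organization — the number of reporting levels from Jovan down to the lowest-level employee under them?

The longest chain under Jovan runs Jovan → Opal → Bilal → Vivienne → Greta, which is 4 levels below Jovan.

4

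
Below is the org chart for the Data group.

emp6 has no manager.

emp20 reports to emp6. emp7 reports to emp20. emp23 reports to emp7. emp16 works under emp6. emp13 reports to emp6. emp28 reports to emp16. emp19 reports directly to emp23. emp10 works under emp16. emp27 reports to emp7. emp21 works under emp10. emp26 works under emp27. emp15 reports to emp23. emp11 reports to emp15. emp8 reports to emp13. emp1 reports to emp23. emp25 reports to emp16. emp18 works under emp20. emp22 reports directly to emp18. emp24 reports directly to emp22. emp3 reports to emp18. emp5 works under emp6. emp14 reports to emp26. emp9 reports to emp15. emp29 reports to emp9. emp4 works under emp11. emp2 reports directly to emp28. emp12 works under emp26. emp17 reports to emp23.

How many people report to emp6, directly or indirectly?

28

emp6 directly manages emp20, emp16, emp13, emp5. Under emp20: emp18, emp3, emp22, emp24, emp7, emp27, emp26, emp12, emp14, emp23, emp17, emp1, emp15, emp9, emp29, emp11, emp4, emp19 (18). Under emp16: emp25, emp10, emp21, emp28, emp2 (5). Under emp13: emp8 (1). emp5 has no reports. So emp6's organization is 4 direct reports plus everyone under them: 19 + 6 + 2 + 1 = 28.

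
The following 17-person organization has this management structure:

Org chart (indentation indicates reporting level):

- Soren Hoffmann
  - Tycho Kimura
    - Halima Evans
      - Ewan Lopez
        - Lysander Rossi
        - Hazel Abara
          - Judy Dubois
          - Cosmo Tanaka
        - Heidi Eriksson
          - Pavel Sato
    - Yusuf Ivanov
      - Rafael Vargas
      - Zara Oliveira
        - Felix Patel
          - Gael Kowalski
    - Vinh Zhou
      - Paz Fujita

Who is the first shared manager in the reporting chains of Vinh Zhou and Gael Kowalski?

Tycho Kimura

Vinh Zhou's chain of managers is Tycho Kimura, Soren Hoffmann. Gael Kowalski's chain of managers is Felix Patel, Zara Oliveira, Yusuf Ivanov, Tycho Kimura, Soren Hoffmann. The first manager that appears in both chains is Tycho Kimura.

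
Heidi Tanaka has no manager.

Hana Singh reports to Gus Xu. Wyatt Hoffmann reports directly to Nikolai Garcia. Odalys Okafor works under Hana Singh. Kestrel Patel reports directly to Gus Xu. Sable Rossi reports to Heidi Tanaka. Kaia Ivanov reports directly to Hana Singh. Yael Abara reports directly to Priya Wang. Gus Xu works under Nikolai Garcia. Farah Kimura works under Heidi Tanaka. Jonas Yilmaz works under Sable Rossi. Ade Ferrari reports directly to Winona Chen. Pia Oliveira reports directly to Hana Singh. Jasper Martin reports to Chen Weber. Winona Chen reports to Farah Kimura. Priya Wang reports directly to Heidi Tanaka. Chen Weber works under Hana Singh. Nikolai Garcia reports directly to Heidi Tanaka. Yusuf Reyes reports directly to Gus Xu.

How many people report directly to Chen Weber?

1

Chen Weber directly manages Jasper Martin. That is 1 direct report.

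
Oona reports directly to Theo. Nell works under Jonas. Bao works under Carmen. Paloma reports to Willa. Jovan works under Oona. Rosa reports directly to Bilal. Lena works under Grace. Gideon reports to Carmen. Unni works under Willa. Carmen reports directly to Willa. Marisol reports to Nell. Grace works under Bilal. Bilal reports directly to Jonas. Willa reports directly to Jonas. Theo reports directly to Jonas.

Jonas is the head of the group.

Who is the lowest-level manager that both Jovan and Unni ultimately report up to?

Jovan's chain of managers is Oona, Theo, Jonas. Unni's chain of managers is Willa, Jonas. The first manager that appears in both chains is Jonas.

Jonas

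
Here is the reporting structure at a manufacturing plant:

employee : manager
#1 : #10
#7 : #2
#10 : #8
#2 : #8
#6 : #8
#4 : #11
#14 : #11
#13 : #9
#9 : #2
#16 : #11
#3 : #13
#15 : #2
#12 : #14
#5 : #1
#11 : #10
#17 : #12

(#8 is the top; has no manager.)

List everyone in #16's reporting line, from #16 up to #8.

#16 -> #11 -> #10 -> #8

#16 reports to #11. #11 reports to #10. #10 reports to #8. #8 is at the top.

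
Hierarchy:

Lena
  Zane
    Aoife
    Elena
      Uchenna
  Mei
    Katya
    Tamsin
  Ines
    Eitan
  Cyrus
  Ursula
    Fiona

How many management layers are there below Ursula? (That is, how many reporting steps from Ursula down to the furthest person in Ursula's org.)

The longest chain under Ursula runs Ursula → Fiona, which is 1 level below Ursula.

1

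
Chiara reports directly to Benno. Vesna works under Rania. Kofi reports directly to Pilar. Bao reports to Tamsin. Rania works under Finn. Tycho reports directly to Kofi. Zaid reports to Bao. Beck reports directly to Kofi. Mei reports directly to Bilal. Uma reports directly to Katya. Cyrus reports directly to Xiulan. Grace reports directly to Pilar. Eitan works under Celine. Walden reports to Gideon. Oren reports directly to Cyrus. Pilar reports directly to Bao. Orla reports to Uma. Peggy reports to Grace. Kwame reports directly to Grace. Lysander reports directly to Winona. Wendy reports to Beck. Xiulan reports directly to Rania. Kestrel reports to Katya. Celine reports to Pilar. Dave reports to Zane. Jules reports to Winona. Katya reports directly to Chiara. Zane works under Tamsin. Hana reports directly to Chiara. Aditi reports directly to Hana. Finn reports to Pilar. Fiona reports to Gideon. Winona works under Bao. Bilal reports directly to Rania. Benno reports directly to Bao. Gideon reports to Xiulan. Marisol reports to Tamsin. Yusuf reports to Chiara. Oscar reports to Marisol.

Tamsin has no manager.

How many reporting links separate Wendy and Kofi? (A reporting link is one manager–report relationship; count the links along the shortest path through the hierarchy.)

Wendy is in Kofi's organization: the chain from Wendy up to Kofi is Wendy → Beck → Kofi, which is 2 links.

2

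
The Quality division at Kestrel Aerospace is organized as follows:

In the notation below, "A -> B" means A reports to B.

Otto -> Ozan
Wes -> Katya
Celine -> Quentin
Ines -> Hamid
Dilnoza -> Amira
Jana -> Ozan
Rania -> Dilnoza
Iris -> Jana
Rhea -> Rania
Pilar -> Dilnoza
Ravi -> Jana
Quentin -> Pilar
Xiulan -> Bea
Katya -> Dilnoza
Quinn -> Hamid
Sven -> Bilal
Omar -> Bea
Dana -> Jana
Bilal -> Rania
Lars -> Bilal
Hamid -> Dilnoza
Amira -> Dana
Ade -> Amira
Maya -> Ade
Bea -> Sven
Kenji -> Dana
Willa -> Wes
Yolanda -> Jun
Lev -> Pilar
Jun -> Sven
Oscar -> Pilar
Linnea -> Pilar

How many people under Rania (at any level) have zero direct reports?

The people in Rania's organization with no one reporting to them are Rhea, Lars, Yolanda, Xiulan, Omar. That is 5.

5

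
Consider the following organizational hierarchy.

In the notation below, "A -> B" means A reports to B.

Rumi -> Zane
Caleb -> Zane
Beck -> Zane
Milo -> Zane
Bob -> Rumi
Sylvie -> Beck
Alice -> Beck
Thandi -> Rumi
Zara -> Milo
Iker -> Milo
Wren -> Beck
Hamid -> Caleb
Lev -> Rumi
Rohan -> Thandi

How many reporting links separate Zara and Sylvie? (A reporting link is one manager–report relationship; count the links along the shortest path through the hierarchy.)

4

Zara is 2 levels below Zane, and Sylvie is 2 levels below Zane (their lowest common manager). The shortest path runs up from Zara to Zane and back down to Sylvie: 2 + 2 = 4 links.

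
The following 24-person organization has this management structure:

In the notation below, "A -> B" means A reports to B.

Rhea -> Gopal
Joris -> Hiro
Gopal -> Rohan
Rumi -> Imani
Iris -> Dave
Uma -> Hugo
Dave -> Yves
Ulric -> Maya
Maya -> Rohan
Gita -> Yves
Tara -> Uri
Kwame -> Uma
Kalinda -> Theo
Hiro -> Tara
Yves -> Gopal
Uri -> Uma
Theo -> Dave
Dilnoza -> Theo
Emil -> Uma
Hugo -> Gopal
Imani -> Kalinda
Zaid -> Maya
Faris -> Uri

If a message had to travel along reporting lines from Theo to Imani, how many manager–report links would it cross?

Imani is in Theo's organization: the chain from Imani up to Theo is Imani → Kalinda → Theo, which is 2 links.

2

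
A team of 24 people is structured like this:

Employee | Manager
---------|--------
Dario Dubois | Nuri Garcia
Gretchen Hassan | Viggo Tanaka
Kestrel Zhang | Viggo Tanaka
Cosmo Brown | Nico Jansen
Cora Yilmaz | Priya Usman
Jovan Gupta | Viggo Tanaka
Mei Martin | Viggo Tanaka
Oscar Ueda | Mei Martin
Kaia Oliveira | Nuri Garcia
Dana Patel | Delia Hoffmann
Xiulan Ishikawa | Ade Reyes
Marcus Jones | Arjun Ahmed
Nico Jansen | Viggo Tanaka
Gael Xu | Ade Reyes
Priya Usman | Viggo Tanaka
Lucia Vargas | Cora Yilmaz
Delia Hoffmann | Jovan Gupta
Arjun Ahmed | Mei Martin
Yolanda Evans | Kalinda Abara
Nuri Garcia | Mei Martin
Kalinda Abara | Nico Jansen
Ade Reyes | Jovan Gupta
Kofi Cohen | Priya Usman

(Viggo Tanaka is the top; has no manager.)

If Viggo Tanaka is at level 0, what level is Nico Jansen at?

1

Chain from Nico Jansen up to Viggo Tanaka: Nico Jansen → Viggo Tanaka. That is 1 step up, so Nico Jansen is 1 level below Viggo Tanaka.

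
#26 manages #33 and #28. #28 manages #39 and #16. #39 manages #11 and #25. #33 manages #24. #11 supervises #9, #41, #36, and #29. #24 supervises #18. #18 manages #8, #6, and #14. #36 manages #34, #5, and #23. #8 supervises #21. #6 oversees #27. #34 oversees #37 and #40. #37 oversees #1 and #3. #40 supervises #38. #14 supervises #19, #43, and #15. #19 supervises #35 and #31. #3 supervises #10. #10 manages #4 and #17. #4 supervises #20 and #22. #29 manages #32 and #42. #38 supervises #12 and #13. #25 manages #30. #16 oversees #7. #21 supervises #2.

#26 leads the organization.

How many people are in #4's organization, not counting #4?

#4 directly manages #20, #22. #20 has no reports. #22 has no reports. So #4's organization is 2 direct reports plus everyone under them: 1 + 1 = 2.

2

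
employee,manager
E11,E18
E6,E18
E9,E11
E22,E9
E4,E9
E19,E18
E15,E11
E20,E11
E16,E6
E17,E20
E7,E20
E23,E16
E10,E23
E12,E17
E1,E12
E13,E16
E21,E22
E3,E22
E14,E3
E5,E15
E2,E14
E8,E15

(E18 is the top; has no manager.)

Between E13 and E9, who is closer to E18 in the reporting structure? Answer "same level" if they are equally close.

E13 is 3 levels below E18; E9 is 2. E9 is higher.

E9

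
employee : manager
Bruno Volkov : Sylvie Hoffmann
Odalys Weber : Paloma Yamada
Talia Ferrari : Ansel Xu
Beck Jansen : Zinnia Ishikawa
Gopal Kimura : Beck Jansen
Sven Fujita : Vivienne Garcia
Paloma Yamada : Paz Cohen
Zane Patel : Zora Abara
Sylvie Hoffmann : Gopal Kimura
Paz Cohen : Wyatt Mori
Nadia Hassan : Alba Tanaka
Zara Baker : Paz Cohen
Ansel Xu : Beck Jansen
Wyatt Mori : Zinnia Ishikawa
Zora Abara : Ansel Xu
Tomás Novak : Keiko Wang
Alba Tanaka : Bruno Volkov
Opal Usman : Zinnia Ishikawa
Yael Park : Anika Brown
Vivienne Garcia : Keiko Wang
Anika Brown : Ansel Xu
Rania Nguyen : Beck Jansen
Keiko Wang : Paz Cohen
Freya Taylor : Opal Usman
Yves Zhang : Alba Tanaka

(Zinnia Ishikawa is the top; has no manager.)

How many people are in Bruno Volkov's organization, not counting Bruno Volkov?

3

Bruno Volkov directly manages Alba Tanaka. Under Alba Tanaka: Yves Zhang, Nadia Hassan (2). That's 3 in total.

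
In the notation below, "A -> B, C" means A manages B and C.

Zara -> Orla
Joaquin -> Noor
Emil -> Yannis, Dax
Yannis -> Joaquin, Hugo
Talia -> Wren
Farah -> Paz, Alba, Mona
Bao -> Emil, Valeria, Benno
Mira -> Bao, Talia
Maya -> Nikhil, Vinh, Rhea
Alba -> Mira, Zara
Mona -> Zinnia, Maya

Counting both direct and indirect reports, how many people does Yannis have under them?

Yannis directly manages Joaquin, Hugo. Under Joaquin: Noor (1). Hugo has no reports. So Yannis's organization is 2 direct reports plus everyone under them: 2 + 1 = 3.

3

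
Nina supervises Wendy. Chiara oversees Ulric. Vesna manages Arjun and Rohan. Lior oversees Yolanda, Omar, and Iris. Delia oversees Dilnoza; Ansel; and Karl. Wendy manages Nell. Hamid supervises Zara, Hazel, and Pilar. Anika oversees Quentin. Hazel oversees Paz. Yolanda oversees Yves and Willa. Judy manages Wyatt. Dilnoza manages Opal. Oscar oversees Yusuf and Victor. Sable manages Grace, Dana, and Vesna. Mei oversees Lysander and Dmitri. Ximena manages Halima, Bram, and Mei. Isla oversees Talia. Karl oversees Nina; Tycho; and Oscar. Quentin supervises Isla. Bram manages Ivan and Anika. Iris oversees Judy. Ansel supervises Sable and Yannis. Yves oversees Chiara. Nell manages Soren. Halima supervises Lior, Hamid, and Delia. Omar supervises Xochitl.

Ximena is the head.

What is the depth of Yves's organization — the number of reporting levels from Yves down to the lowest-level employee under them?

The longest chain under Yves runs Yves → Chiara → Ulric, which is 2 levels below Yves.

2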